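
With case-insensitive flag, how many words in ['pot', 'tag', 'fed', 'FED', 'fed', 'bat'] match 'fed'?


Case-insensitive matching: compare each word's lowercase form to 'fed'.
  'pot' -> lower='pot' -> no
  'tag' -> lower='tag' -> no
  'fed' -> lower='fed' -> MATCH
  'FED' -> lower='fed' -> MATCH
  'fed' -> lower='fed' -> MATCH
  'bat' -> lower='bat' -> no
Matches: ['fed', 'FED', 'fed']
Count: 3

3


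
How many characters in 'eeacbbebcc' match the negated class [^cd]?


Negated class [^cd] matches any char NOT in {c, d}
Scanning 'eeacbbebcc':
  pos 0: 'e' -> MATCH
  pos 1: 'e' -> MATCH
  pos 2: 'a' -> MATCH
  pos 3: 'c' -> no (excluded)
  pos 4: 'b' -> MATCH
  pos 5: 'b' -> MATCH
  pos 6: 'e' -> MATCH
  pos 7: 'b' -> MATCH
  pos 8: 'c' -> no (excluded)
  pos 9: 'c' -> no (excluded)
Total matches: 7

7


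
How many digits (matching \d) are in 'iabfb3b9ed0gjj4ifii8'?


\d matches any digit 0-9.
Scanning 'iabfb3b9ed0gjj4ifii8':
  pos 5: '3' -> DIGIT
  pos 7: '9' -> DIGIT
  pos 10: '0' -> DIGIT
  pos 14: '4' -> DIGIT
  pos 19: '8' -> DIGIT
Digits found: ['3', '9', '0', '4', '8']
Total: 5

5


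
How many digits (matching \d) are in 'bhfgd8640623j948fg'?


\d matches any digit 0-9.
Scanning 'bhfgd8640623j948fg':
  pos 5: '8' -> DIGIT
  pos 6: '6' -> DIGIT
  pos 7: '4' -> DIGIT
  pos 8: '0' -> DIGIT
  pos 9: '6' -> DIGIT
  pos 10: '2' -> DIGIT
  pos 11: '3' -> DIGIT
  pos 13: '9' -> DIGIT
  pos 14: '4' -> DIGIT
  pos 15: '8' -> DIGIT
Digits found: ['8', '6', '4', '0', '6', '2', '3', '9', '4', '8']
Total: 10

10


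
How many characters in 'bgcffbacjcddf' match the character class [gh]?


Character class [gh] matches any of: {g, h}
Scanning string 'bgcffbacjcddf' character by character:
  pos 0: 'b' -> no
  pos 1: 'g' -> MATCH
  pos 2: 'c' -> no
  pos 3: 'f' -> no
  pos 4: 'f' -> no
  pos 5: 'b' -> no
  pos 6: 'a' -> no
  pos 7: 'c' -> no
  pos 8: 'j' -> no
  pos 9: 'c' -> no
  pos 10: 'd' -> no
  pos 11: 'd' -> no
  pos 12: 'f' -> no
Total matches: 1

1


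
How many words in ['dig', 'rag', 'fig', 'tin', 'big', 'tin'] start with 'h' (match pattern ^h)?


Pattern ^h anchors to start of word. Check which words begin with 'h':
  'dig' -> no
  'rag' -> no
  'fig' -> no
  'tin' -> no
  'big' -> no
  'tin' -> no
Matching words: []
Count: 0

0


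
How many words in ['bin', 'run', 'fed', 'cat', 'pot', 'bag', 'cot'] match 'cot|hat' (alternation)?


Alternation 'cot|hat' matches either 'cot' or 'hat'.
Checking each word:
  'bin' -> no
  'run' -> no
  'fed' -> no
  'cat' -> no
  'pot' -> no
  'bag' -> no
  'cot' -> MATCH
Matches: ['cot']
Count: 1

1


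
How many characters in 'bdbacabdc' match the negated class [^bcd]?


Negated class [^bcd] matches any char NOT in {b, c, d}
Scanning 'bdbacabdc':
  pos 0: 'b' -> no (excluded)
  pos 1: 'd' -> no (excluded)
  pos 2: 'b' -> no (excluded)
  pos 3: 'a' -> MATCH
  pos 4: 'c' -> no (excluded)
  pos 5: 'a' -> MATCH
  pos 6: 'b' -> no (excluded)
  pos 7: 'd' -> no (excluded)
  pos 8: 'c' -> no (excluded)
Total matches: 2

2


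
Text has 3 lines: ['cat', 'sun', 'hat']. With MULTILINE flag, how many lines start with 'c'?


With MULTILINE flag, ^ matches the start of each line.
Lines: ['cat', 'sun', 'hat']
Checking which lines start with 'c':
  Line 1: 'cat' -> MATCH
  Line 2: 'sun' -> no
  Line 3: 'hat' -> no
Matching lines: ['cat']
Count: 1

1


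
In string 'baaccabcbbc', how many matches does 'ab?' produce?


Pattern 'ab?' matches 'a' optionally followed by 'b'.
String: 'baaccabcbbc'
Scanning left to right for 'a' then checking next char:
  Match 1: 'a' (a not followed by b)
  Match 2: 'a' (a not followed by b)
  Match 3: 'ab' (a followed by b)
Total matches: 3

3


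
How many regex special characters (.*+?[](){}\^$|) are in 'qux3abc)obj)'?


Regex special characters are: . * + ? [ ] ( ) { } \ ^ $ |
Scanning 'qux3abc)obj)':
  pos 7: ')' -> SPECIAL
  pos 11: ')' -> SPECIAL
Special chars found: [')', ')']
Total: 2

2


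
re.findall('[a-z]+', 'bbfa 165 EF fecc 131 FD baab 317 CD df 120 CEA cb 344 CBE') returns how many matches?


Pattern '[a-z]+' finds one or more lowercase letters.
Text: 'bbfa 165 EF fecc 131 FD baab 317 CD df 120 CEA cb 344 CBE'
Scanning for matches:
  Match 1: 'bbfa'
  Match 2: 'fecc'
  Match 3: 'baab'
  Match 4: 'df'
  Match 5: 'cb'
Total matches: 5

5


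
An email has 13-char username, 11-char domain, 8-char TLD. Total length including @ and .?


An email address has format: username@domain.tld
Username length: 13
'@' character: 1
Domain length: 11
'.' character: 1
TLD length: 8
Total = 13 + 1 + 11 + 1 + 8 = 34

34


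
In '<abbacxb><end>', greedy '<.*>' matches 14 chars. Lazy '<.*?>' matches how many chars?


Greedy '<.*>' tries to match as MUCH as possible.
Lazy '<.*?>' tries to match as LITTLE as possible.

String: '<abbacxb><end>'
Greedy '<.*>' starts at first '<' and extends to the LAST '>': '<abbacxb><end>' (14 chars)
Lazy '<.*?>' starts at first '<' and stops at the FIRST '>': '<abbacxb>' (9 chars)

9


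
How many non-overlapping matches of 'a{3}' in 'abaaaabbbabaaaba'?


Pattern 'a{3}' matches exactly 3 consecutive a's (greedy, non-overlapping).
String: 'abaaaabbbabaaaba'
Scanning for runs of a's:
  Run at pos 0: 'a' (length 1) -> 0 match(es)
  Run at pos 2: 'aaaa' (length 4) -> 1 match(es)
  Run at pos 9: 'a' (length 1) -> 0 match(es)
  Run at pos 11: 'aaa' (length 3) -> 1 match(es)
  Run at pos 15: 'a' (length 1) -> 0 match(es)
Matches found: ['aaa', 'aaa']
Total: 2

2


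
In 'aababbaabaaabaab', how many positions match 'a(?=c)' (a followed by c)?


Lookahead 'a(?=c)' matches 'a' only when followed by 'c'.
String: 'aababbaabaaabaab'
Checking each position where char is 'a':
  pos 0: 'a' -> no (next='a')
  pos 1: 'a' -> no (next='b')
  pos 3: 'a' -> no (next='b')
  pos 6: 'a' -> no (next='a')
  pos 7: 'a' -> no (next='b')
  pos 9: 'a' -> no (next='a')
  pos 10: 'a' -> no (next='a')
  pos 11: 'a' -> no (next='b')
  pos 13: 'a' -> no (next='a')
  pos 14: 'a' -> no (next='b')
Matching positions: []
Count: 0

0


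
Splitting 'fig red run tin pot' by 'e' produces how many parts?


Splitting by 'e' breaks the string at each occurrence of the separator.
Text: 'fig red run tin pot'
Parts after split:
  Part 1: 'fig r'
  Part 2: 'd run tin pot'
Total parts: 2

2


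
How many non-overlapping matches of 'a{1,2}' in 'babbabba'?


Pattern 'a{1,2}' matches between 1 and 2 consecutive a's (greedy).
String: 'babbabba'
Finding runs of a's and applying greedy matching:
  Run at pos 1: 'a' (length 1)
  Run at pos 4: 'a' (length 1)
  Run at pos 7: 'a' (length 1)
Matches: ['a', 'a', 'a']
Count: 3

3


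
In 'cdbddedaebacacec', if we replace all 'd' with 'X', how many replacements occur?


re.sub('d', 'X', text) replaces every occurrence of 'd' with 'X'.
Text: 'cdbddedaebacacec'
Scanning for 'd':
  pos 1: 'd' -> replacement #1
  pos 3: 'd' -> replacement #2
  pos 4: 'd' -> replacement #3
  pos 6: 'd' -> replacement #4
Total replacements: 4

4


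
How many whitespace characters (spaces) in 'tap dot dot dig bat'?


\s matches whitespace characters (spaces, tabs, etc.).
Text: 'tap dot dot dig bat'
This text has 5 words separated by spaces.
Number of spaces = number of words - 1 = 5 - 1 = 4

4


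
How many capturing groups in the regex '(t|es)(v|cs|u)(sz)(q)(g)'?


To count capturing groups, count each '(' that starts a group.
Pattern: '(t|es)(v|cs|u)(sz)(q)(g)'
Walking through the pattern:
  Position 0: '(' -> group #1
  Position 6: '(' -> group #2
  Position 14: '(' -> group #3
  Position 18: '(' -> group #4
  Position 21: '(' -> group #5
Total capturing groups: 5

5


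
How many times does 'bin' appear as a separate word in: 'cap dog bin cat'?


Scanning each word for exact match 'bin':
  Word 1: 'cap' -> no
  Word 2: 'dog' -> no
  Word 3: 'bin' -> MATCH
  Word 4: 'cat' -> no
Total matches: 1

1


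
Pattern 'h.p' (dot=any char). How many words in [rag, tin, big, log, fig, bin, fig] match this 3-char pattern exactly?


Pattern 'h.p' means: starts with 'h', any single char, ends with 'p'.
Checking each word (must be exactly 3 chars):
  'rag' (len=3): no
  'tin' (len=3): no
  'big' (len=3): no
  'log' (len=3): no
  'fig' (len=3): no
  'bin' (len=3): no
  'fig' (len=3): no
Matching words: []
Total: 0

0


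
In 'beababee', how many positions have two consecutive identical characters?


Looking for consecutive identical characters in 'beababee':
  pos 0-1: 'b' vs 'e' -> different
  pos 1-2: 'e' vs 'a' -> different
  pos 2-3: 'a' vs 'b' -> different
  pos 3-4: 'b' vs 'a' -> different
  pos 4-5: 'a' vs 'b' -> different
  pos 5-6: 'b' vs 'e' -> different
  pos 6-7: 'e' vs 'e' -> MATCH ('ee')
Consecutive identical pairs: ['ee']
Count: 1

1


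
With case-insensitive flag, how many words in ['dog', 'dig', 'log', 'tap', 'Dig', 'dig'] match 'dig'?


Case-insensitive matching: compare each word's lowercase form to 'dig'.
  'dog' -> lower='dog' -> no
  'dig' -> lower='dig' -> MATCH
  'log' -> lower='log' -> no
  'tap' -> lower='tap' -> no
  'Dig' -> lower='dig' -> MATCH
  'dig' -> lower='dig' -> MATCH
Matches: ['dig', 'Dig', 'dig']
Count: 3

3


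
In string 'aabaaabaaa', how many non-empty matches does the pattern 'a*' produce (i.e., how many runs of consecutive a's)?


Pattern 'a*' matches zero or more a's. We want non-empty runs of consecutive a's.
String: 'aabaaabaaa'
Walking through the string to find runs of a's:
  Run 1: positions 0-1 -> 'aa'
  Run 2: positions 3-5 -> 'aaa'
  Run 3: positions 7-9 -> 'aaa'
Non-empty runs found: ['aa', 'aaa', 'aaa']
Count: 3

3


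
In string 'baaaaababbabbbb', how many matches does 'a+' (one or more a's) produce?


Pattern 'a+' matches one or more consecutive a's.
String: 'baaaaababbabbbb'
Scanning for runs of a:
  Match 1: 'aaaaa' (length 5)
  Match 2: 'a' (length 1)
  Match 3: 'a' (length 1)
Total matches: 3

3


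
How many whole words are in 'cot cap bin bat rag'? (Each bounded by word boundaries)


Word boundaries (\b) mark the start/end of each word.
Text: 'cot cap bin bat rag'
Splitting by whitespace:
  Word 1: 'cot'
  Word 2: 'cap'
  Word 3: 'bin'
  Word 4: 'bat'
  Word 5: 'rag'
Total whole words: 5

5


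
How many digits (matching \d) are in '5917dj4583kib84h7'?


\d matches any digit 0-9.
Scanning '5917dj4583kib84h7':
  pos 0: '5' -> DIGIT
  pos 1: '9' -> DIGIT
  pos 2: '1' -> DIGIT
  pos 3: '7' -> DIGIT
  pos 6: '4' -> DIGIT
  pos 7: '5' -> DIGIT
  pos 8: '8' -> DIGIT
  pos 9: '3' -> DIGIT
  pos 13: '8' -> DIGIT
  pos 14: '4' -> DIGIT
  pos 16: '7' -> DIGIT
Digits found: ['5', '9', '1', '7', '4', '5', '8', '3', '8', '4', '7']
Total: 11

11


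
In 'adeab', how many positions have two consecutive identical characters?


Looking for consecutive identical characters in 'adeab':
  pos 0-1: 'a' vs 'd' -> different
  pos 1-2: 'd' vs 'e' -> different
  pos 2-3: 'e' vs 'a' -> different
  pos 3-4: 'a' vs 'b' -> different
Consecutive identical pairs: []
Count: 0

0


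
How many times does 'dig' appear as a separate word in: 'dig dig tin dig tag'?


Scanning each word for exact match 'dig':
  Word 1: 'dig' -> MATCH
  Word 2: 'dig' -> MATCH
  Word 3: 'tin' -> no
  Word 4: 'dig' -> MATCH
  Word 5: 'tag' -> no
Total matches: 3

3


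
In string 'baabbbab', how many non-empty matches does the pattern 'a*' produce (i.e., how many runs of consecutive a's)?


Pattern 'a*' matches zero or more a's. We want non-empty runs of consecutive a's.
String: 'baabbbab'
Walking through the string to find runs of a's:
  Run 1: positions 1-2 -> 'aa'
  Run 2: positions 6-6 -> 'a'
Non-empty runs found: ['aa', 'a']
Count: 2

2


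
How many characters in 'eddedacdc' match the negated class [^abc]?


Negated class [^abc] matches any char NOT in {a, b, c}
Scanning 'eddedacdc':
  pos 0: 'e' -> MATCH
  pos 1: 'd' -> MATCH
  pos 2: 'd' -> MATCH
  pos 3: 'e' -> MATCH
  pos 4: 'd' -> MATCH
  pos 5: 'a' -> no (excluded)
  pos 6: 'c' -> no (excluded)
  pos 7: 'd' -> MATCH
  pos 8: 'c' -> no (excluded)
Total matches: 6

6


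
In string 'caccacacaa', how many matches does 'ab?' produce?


Pattern 'ab?' matches 'a' optionally followed by 'b'.
String: 'caccacacaa'
Scanning left to right for 'a' then checking next char:
  Match 1: 'a' (a not followed by b)
  Match 2: 'a' (a not followed by b)
  Match 3: 'a' (a not followed by b)
  Match 4: 'a' (a not followed by b)
  Match 5: 'a' (a not followed by b)
Total matches: 5

5


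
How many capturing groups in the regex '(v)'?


To count capturing groups, count each '(' that starts a group.
Pattern: '(v)'
Walking through the pattern:
  Position 0: '(' -> group #1
Total capturing groups: 1

1


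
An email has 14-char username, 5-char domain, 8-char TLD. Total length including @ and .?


An email address has format: username@domain.tld
Username length: 14
'@' character: 1
Domain length: 5
'.' character: 1
TLD length: 8
Total = 14 + 1 + 5 + 1 + 8 = 29

29


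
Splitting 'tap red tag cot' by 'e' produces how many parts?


Splitting by 'e' breaks the string at each occurrence of the separator.
Text: 'tap red tag cot'
Parts after split:
  Part 1: 'tap r'
  Part 2: 'd tag cot'
Total parts: 2

2


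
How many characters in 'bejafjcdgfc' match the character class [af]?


Character class [af] matches any of: {a, f}
Scanning string 'bejafjcdgfc' character by character:
  pos 0: 'b' -> no
  pos 1: 'e' -> no
  pos 2: 'j' -> no
  pos 3: 'a' -> MATCH
  pos 4: 'f' -> MATCH
  pos 5: 'j' -> no
  pos 6: 'c' -> no
  pos 7: 'd' -> no
  pos 8: 'g' -> no
  pos 9: 'f' -> MATCH
  pos 10: 'c' -> no
Total matches: 3

3


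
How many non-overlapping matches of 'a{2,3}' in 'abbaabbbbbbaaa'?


Pattern 'a{2,3}' matches between 2 and 3 consecutive a's (greedy).
String: 'abbaabbbbbbaaa'
Finding runs of a's and applying greedy matching:
  Run at pos 0: 'a' (length 1)
  Run at pos 3: 'aa' (length 2)
  Run at pos 11: 'aaa' (length 3)
Matches: ['aa', 'aaa']
Count: 2

2


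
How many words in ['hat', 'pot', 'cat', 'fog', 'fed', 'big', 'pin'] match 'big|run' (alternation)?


Alternation 'big|run' matches either 'big' or 'run'.
Checking each word:
  'hat' -> no
  'pot' -> no
  'cat' -> no
  'fog' -> no
  'fed' -> no
  'big' -> MATCH
  'pin' -> no
Matches: ['big']
Count: 1

1


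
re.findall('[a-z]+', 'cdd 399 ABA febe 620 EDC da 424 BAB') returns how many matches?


Pattern '[a-z]+' finds one or more lowercase letters.
Text: 'cdd 399 ABA febe 620 EDC da 424 BAB'
Scanning for matches:
  Match 1: 'cdd'
  Match 2: 'febe'
  Match 3: 'da'
Total matches: 3

3


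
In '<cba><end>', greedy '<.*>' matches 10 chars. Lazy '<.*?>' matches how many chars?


Greedy '<.*>' tries to match as MUCH as possible.
Lazy '<.*?>' tries to match as LITTLE as possible.

String: '<cba><end>'
Greedy '<.*>' starts at first '<' and extends to the LAST '>': '<cba><end>' (10 chars)
Lazy '<.*?>' starts at first '<' and stops at the FIRST '>': '<cba>' (5 chars)

5


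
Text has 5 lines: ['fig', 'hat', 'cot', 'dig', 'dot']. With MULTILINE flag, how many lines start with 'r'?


With MULTILINE flag, ^ matches the start of each line.
Lines: ['fig', 'hat', 'cot', 'dig', 'dot']
Checking which lines start with 'r':
  Line 1: 'fig' -> no
  Line 2: 'hat' -> no
  Line 3: 'cot' -> no
  Line 4: 'dig' -> no
  Line 5: 'dot' -> no
Matching lines: []
Count: 0

0


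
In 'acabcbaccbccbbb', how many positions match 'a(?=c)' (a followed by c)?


Lookahead 'a(?=c)' matches 'a' only when followed by 'c'.
String: 'acabcbaccbccbbb'
Checking each position where char is 'a':
  pos 0: 'a' -> MATCH (next='c')
  pos 2: 'a' -> no (next='b')
  pos 6: 'a' -> MATCH (next='c')
Matching positions: [0, 6]
Count: 2

2


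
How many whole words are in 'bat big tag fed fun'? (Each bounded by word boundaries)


Word boundaries (\b) mark the start/end of each word.
Text: 'bat big tag fed fun'
Splitting by whitespace:
  Word 1: 'bat'
  Word 2: 'big'
  Word 3: 'tag'
  Word 4: 'fed'
  Word 5: 'fun'
Total whole words: 5

5


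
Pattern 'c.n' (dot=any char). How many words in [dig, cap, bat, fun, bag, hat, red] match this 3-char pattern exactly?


Pattern 'c.n' means: starts with 'c', any single char, ends with 'n'.
Checking each word (must be exactly 3 chars):
  'dig' (len=3): no
  'cap' (len=3): no
  'bat' (len=3): no
  'fun' (len=3): no
  'bag' (len=3): no
  'hat' (len=3): no
  'red' (len=3): no
Matching words: []
Total: 0

0


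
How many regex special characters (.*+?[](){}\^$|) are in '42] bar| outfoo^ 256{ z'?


Regex special characters are: . * + ? [ ] ( ) { } \ ^ $ |
Scanning '42] bar| outfoo^ 256{ z':
  pos 2: ']' -> SPECIAL
  pos 7: '|' -> SPECIAL
  pos 15: '^' -> SPECIAL
  pos 20: '{' -> SPECIAL
Special chars found: [']', '|', '^', '{']
Total: 4

4


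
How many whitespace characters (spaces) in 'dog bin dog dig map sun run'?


\s matches whitespace characters (spaces, tabs, etc.).
Text: 'dog bin dog dig map sun run'
This text has 7 words separated by spaces.
Number of spaces = number of words - 1 = 7 - 1 = 6

6


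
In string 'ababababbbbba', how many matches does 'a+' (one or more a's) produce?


Pattern 'a+' matches one or more consecutive a's.
String: 'ababababbbbba'
Scanning for runs of a:
  Match 1: 'a' (length 1)
  Match 2: 'a' (length 1)
  Match 3: 'a' (length 1)
  Match 4: 'a' (length 1)
  Match 5: 'a' (length 1)
Total matches: 5

5


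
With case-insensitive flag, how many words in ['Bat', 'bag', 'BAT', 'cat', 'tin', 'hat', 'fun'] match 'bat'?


Case-insensitive matching: compare each word's lowercase form to 'bat'.
  'Bat' -> lower='bat' -> MATCH
  'bag' -> lower='bag' -> no
  'BAT' -> lower='bat' -> MATCH
  'cat' -> lower='cat' -> no
  'tin' -> lower='tin' -> no
  'hat' -> lower='hat' -> no
  'fun' -> lower='fun' -> no
Matches: ['Bat', 'BAT']
Count: 2

2


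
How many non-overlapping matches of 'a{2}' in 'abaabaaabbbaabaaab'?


Pattern 'a{2}' matches exactly 2 consecutive a's (greedy, non-overlapping).
String: 'abaabaaabbbaabaaab'
Scanning for runs of a's:
  Run at pos 0: 'a' (length 1) -> 0 match(es)
  Run at pos 2: 'aa' (length 2) -> 1 match(es)
  Run at pos 5: 'aaa' (length 3) -> 1 match(es)
  Run at pos 11: 'aa' (length 2) -> 1 match(es)
  Run at pos 14: 'aaa' (length 3) -> 1 match(es)
Matches found: ['aa', 'aa', 'aa', 'aa']
Total: 4

4


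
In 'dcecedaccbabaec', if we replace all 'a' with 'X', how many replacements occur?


re.sub('a', 'X', text) replaces every occurrence of 'a' with 'X'.
Text: 'dcecedaccbabaec'
Scanning for 'a':
  pos 6: 'a' -> replacement #1
  pos 10: 'a' -> replacement #2
  pos 12: 'a' -> replacement #3
Total replacements: 3

3


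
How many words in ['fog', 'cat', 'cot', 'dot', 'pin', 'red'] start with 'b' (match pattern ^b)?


Pattern ^b anchors to start of word. Check which words begin with 'b':
  'fog' -> no
  'cat' -> no
  'cot' -> no
  'dot' -> no
  'pin' -> no
  'red' -> no
Matching words: []
Count: 0

0


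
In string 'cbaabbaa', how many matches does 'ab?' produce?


Pattern 'ab?' matches 'a' optionally followed by 'b'.
String: 'cbaabbaa'
Scanning left to right for 'a' then checking next char:
  Match 1: 'a' (a not followed by b)
  Match 2: 'ab' (a followed by b)
  Match 3: 'a' (a not followed by b)
  Match 4: 'a' (a not followed by b)
Total matches: 4

4


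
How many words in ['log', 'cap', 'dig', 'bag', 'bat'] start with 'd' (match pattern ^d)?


Pattern ^d anchors to start of word. Check which words begin with 'd':
  'log' -> no
  'cap' -> no
  'dig' -> MATCH (starts with 'd')
  'bag' -> no
  'bat' -> no
Matching words: ['dig']
Count: 1

1


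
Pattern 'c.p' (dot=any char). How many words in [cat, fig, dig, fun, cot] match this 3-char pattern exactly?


Pattern 'c.p' means: starts with 'c', any single char, ends with 'p'.
Checking each word (must be exactly 3 chars):
  'cat' (len=3): no
  'fig' (len=3): no
  'dig' (len=3): no
  'fun' (len=3): no
  'cot' (len=3): no
Matching words: []
Total: 0

0


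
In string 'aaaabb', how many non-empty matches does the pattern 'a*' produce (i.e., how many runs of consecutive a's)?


Pattern 'a*' matches zero or more a's. We want non-empty runs of consecutive a's.
String: 'aaaabb'
Walking through the string to find runs of a's:
  Run 1: positions 0-3 -> 'aaaa'
Non-empty runs found: ['aaaa']
Count: 1

1


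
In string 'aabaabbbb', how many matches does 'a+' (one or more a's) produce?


Pattern 'a+' matches one or more consecutive a's.
String: 'aabaabbbb'
Scanning for runs of a:
  Match 1: 'aa' (length 2)
  Match 2: 'aa' (length 2)
Total matches: 2

2


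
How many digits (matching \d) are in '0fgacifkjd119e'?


\d matches any digit 0-9.
Scanning '0fgacifkjd119e':
  pos 0: '0' -> DIGIT
  pos 10: '1' -> DIGIT
  pos 11: '1' -> DIGIT
  pos 12: '9' -> DIGIT
Digits found: ['0', '1', '1', '9']
Total: 4

4


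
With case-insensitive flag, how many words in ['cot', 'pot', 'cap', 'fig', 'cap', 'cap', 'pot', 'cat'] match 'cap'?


Case-insensitive matching: compare each word's lowercase form to 'cap'.
  'cot' -> lower='cot' -> no
  'pot' -> lower='pot' -> no
  'cap' -> lower='cap' -> MATCH
  'fig' -> lower='fig' -> no
  'cap' -> lower='cap' -> MATCH
  'cap' -> lower='cap' -> MATCH
  'pot' -> lower='pot' -> no
  'cat' -> lower='cat' -> no
Matches: ['cap', 'cap', 'cap']
Count: 3

3


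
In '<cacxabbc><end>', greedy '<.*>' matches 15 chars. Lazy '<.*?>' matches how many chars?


Greedy '<.*>' tries to match as MUCH as possible.
Lazy '<.*?>' tries to match as LITTLE as possible.

String: '<cacxabbc><end>'
Greedy '<.*>' starts at first '<' and extends to the LAST '>': '<cacxabbc><end>' (15 chars)
Lazy '<.*?>' starts at first '<' and stops at the FIRST '>': '<cacxabbc>' (10 chars)

10


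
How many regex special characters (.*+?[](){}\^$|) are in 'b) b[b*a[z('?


Regex special characters are: . * + ? [ ] ( ) { } \ ^ $ |
Scanning 'b) b[b*a[z(':
  pos 1: ')' -> SPECIAL
  pos 4: '[' -> SPECIAL
  pos 6: '*' -> SPECIAL
  pos 8: '[' -> SPECIAL
  pos 10: '(' -> SPECIAL
Special chars found: [')', '[', '*', '[', '(']
Total: 5

5


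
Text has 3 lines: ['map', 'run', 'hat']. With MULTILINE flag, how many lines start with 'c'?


With MULTILINE flag, ^ matches the start of each line.
Lines: ['map', 'run', 'hat']
Checking which lines start with 'c':
  Line 1: 'map' -> no
  Line 2: 'run' -> no
  Line 3: 'hat' -> no
Matching lines: []
Count: 0

0


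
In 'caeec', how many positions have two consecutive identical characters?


Looking for consecutive identical characters in 'caeec':
  pos 0-1: 'c' vs 'a' -> different
  pos 1-2: 'a' vs 'e' -> different
  pos 2-3: 'e' vs 'e' -> MATCH ('ee')
  pos 3-4: 'e' vs 'c' -> different
Consecutive identical pairs: ['ee']
Count: 1

1


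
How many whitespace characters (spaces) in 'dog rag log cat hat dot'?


\s matches whitespace characters (spaces, tabs, etc.).
Text: 'dog rag log cat hat dot'
This text has 6 words separated by spaces.
Number of spaces = number of words - 1 = 6 - 1 = 5

5


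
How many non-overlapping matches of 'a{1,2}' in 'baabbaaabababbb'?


Pattern 'a{1,2}' matches between 1 and 2 consecutive a's (greedy).
String: 'baabbaaabababbb'
Finding runs of a's and applying greedy matching:
  Run at pos 1: 'aa' (length 2)
  Run at pos 5: 'aaa' (length 3)
  Run at pos 9: 'a' (length 1)
  Run at pos 11: 'a' (length 1)
Matches: ['aa', 'aa', 'a', 'a', 'a']
Count: 5

5


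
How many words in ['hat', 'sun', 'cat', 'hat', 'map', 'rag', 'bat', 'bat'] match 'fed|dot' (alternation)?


Alternation 'fed|dot' matches either 'fed' or 'dot'.
Checking each word:
  'hat' -> no
  'sun' -> no
  'cat' -> no
  'hat' -> no
  'map' -> no
  'rag' -> no
  'bat' -> no
  'bat' -> no
Matches: []
Count: 0

0


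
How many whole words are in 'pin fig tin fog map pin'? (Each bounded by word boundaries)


Word boundaries (\b) mark the start/end of each word.
Text: 'pin fig tin fog map pin'
Splitting by whitespace:
  Word 1: 'pin'
  Word 2: 'fig'
  Word 3: 'tin'
  Word 4: 'fog'
  Word 5: 'map'
  Word 6: 'pin'
Total whole words: 6

6


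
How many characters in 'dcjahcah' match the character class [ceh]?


Character class [ceh] matches any of: {c, e, h}
Scanning string 'dcjahcah' character by character:
  pos 0: 'd' -> no
  pos 1: 'c' -> MATCH
  pos 2: 'j' -> no
  pos 3: 'a' -> no
  pos 4: 'h' -> MATCH
  pos 5: 'c' -> MATCH
  pos 6: 'a' -> no
  pos 7: 'h' -> MATCH
Total matches: 4

4


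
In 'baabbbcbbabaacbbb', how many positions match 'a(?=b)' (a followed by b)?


Lookahead 'a(?=b)' matches 'a' only when followed by 'b'.
String: 'baabbbcbbabaacbbb'
Checking each position where char is 'a':
  pos 1: 'a' -> no (next='a')
  pos 2: 'a' -> MATCH (next='b')
  pos 9: 'a' -> MATCH (next='b')
  pos 11: 'a' -> no (next='a')
  pos 12: 'a' -> no (next='c')
Matching positions: [2, 9]
Count: 2

2


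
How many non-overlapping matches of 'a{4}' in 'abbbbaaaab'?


Pattern 'a{4}' matches exactly 4 consecutive a's (greedy, non-overlapping).
String: 'abbbbaaaab'
Scanning for runs of a's:
  Run at pos 0: 'a' (length 1) -> 0 match(es)
  Run at pos 5: 'aaaa' (length 4) -> 1 match(es)
Matches found: ['aaaa']
Total: 1

1


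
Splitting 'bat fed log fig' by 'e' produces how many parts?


Splitting by 'e' breaks the string at each occurrence of the separator.
Text: 'bat fed log fig'
Parts after split:
  Part 1: 'bat f'
  Part 2: 'd log fig'
Total parts: 2

2


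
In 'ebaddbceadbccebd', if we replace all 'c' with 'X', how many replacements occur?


re.sub('c', 'X', text) replaces every occurrence of 'c' with 'X'.
Text: 'ebaddbceadbccebd'
Scanning for 'c':
  pos 6: 'c' -> replacement #1
  pos 11: 'c' -> replacement #2
  pos 12: 'c' -> replacement #3
Total replacements: 3

3


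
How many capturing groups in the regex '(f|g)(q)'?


To count capturing groups, count each '(' that starts a group.
Pattern: '(f|g)(q)'
Walking through the pattern:
  Position 0: '(' -> group #1
  Position 5: '(' -> group #2
Total capturing groups: 2

2


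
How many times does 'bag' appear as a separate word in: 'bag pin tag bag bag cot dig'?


Scanning each word for exact match 'bag':
  Word 1: 'bag' -> MATCH
  Word 2: 'pin' -> no
  Word 3: 'tag' -> no
  Word 4: 'bag' -> MATCH
  Word 5: 'bag' -> MATCH
  Word 6: 'cot' -> no
  Word 7: 'dig' -> no
Total matches: 3

3


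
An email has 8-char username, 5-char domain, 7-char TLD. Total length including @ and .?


An email address has format: username@domain.tld
Username length: 8
'@' character: 1
Domain length: 5
'.' character: 1
TLD length: 7
Total = 8 + 1 + 5 + 1 + 7 = 22

22


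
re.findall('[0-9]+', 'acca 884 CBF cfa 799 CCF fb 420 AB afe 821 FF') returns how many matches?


Pattern '[0-9]+' finds one or more digits.
Text: 'acca 884 CBF cfa 799 CCF fb 420 AB afe 821 FF'
Scanning for matches:
  Match 1: '884'
  Match 2: '799'
  Match 3: '420'
  Match 4: '821'
Total matches: 4

4


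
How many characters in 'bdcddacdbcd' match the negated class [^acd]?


Negated class [^acd] matches any char NOT in {a, c, d}
Scanning 'bdcddacdbcd':
  pos 0: 'b' -> MATCH
  pos 1: 'd' -> no (excluded)
  pos 2: 'c' -> no (excluded)
  pos 3: 'd' -> no (excluded)
  pos 4: 'd' -> no (excluded)
  pos 5: 'a' -> no (excluded)
  pos 6: 'c' -> no (excluded)
  pos 7: 'd' -> no (excluded)
  pos 8: 'b' -> MATCH
  pos 9: 'c' -> no (excluded)
  pos 10: 'd' -> no (excluded)
Total matches: 2

2


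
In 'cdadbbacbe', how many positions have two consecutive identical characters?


Looking for consecutive identical characters in 'cdadbbacbe':
  pos 0-1: 'c' vs 'd' -> different
  pos 1-2: 'd' vs 'a' -> different
  pos 2-3: 'a' vs 'd' -> different
  pos 3-4: 'd' vs 'b' -> different
  pos 4-5: 'b' vs 'b' -> MATCH ('bb')
  pos 5-6: 'b' vs 'a' -> different
  pos 6-7: 'a' vs 'c' -> different
  pos 7-8: 'c' vs 'b' -> different
  pos 8-9: 'b' vs 'e' -> different
Consecutive identical pairs: ['bb']
Count: 1

1


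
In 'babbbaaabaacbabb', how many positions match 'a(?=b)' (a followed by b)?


Lookahead 'a(?=b)' matches 'a' only when followed by 'b'.
String: 'babbbaaabaacbabb'
Checking each position where char is 'a':
  pos 1: 'a' -> MATCH (next='b')
  pos 5: 'a' -> no (next='a')
  pos 6: 'a' -> no (next='a')
  pos 7: 'a' -> MATCH (next='b')
  pos 9: 'a' -> no (next='a')
  pos 10: 'a' -> no (next='c')
  pos 13: 'a' -> MATCH (next='b')
Matching positions: [1, 7, 13]
Count: 3

3


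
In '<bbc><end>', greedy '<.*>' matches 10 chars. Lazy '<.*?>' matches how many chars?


Greedy '<.*>' tries to match as MUCH as possible.
Lazy '<.*?>' tries to match as LITTLE as possible.

String: '<bbc><end>'
Greedy '<.*>' starts at first '<' and extends to the LAST '>': '<bbc><end>' (10 chars)
Lazy '<.*?>' starts at first '<' and stops at the FIRST '>': '<bbc>' (5 chars)

5


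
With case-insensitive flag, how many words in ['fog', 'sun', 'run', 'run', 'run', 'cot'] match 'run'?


Case-insensitive matching: compare each word's lowercase form to 'run'.
  'fog' -> lower='fog' -> no
  'sun' -> lower='sun' -> no
  'run' -> lower='run' -> MATCH
  'run' -> lower='run' -> MATCH
  'run' -> lower='run' -> MATCH
  'cot' -> lower='cot' -> no
Matches: ['run', 'run', 'run']
Count: 3

3


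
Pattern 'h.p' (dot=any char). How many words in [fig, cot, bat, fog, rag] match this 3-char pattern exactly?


Pattern 'h.p' means: starts with 'h', any single char, ends with 'p'.
Checking each word (must be exactly 3 chars):
  'fig' (len=3): no
  'cot' (len=3): no
  'bat' (len=3): no
  'fog' (len=3): no
  'rag' (len=3): no
Matching words: []
Total: 0

0


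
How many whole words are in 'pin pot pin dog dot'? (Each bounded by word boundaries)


Word boundaries (\b) mark the start/end of each word.
Text: 'pin pot pin dog dot'
Splitting by whitespace:
  Word 1: 'pin'
  Word 2: 'pot'
  Word 3: 'pin'
  Word 4: 'dog'
  Word 5: 'dot'
Total whole words: 5

5


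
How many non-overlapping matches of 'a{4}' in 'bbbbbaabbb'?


Pattern 'a{4}' matches exactly 4 consecutive a's (greedy, non-overlapping).
String: 'bbbbbaabbb'
Scanning for runs of a's:
  Run at pos 5: 'aa' (length 2) -> 0 match(es)
Matches found: []
Total: 0

0


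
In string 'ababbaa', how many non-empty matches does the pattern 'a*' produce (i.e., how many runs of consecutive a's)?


Pattern 'a*' matches zero or more a's. We want non-empty runs of consecutive a's.
String: 'ababbaa'
Walking through the string to find runs of a's:
  Run 1: positions 0-0 -> 'a'
  Run 2: positions 2-2 -> 'a'
  Run 3: positions 5-6 -> 'aa'
Non-empty runs found: ['a', 'a', 'aa']
Count: 3

3


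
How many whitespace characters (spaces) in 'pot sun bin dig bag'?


\s matches whitespace characters (spaces, tabs, etc.).
Text: 'pot sun bin dig bag'
This text has 5 words separated by spaces.
Number of spaces = number of words - 1 = 5 - 1 = 4

4


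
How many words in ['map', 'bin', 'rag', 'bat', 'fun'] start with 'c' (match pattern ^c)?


Pattern ^c anchors to start of word. Check which words begin with 'c':
  'map' -> no
  'bin' -> no
  'rag' -> no
  'bat' -> no
  'fun' -> no
Matching words: []
Count: 0

0


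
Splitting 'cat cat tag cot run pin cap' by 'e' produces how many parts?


Splitting by 'e' breaks the string at each occurrence of the separator.
Text: 'cat cat tag cot run pin cap'
Parts after split:
  Part 1: 'cat cat tag cot run pin cap'
Total parts: 1

1


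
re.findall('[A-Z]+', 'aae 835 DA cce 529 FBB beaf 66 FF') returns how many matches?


Pattern '[A-Z]+' finds one or more uppercase letters.
Text: 'aae 835 DA cce 529 FBB beaf 66 FF'
Scanning for matches:
  Match 1: 'DA'
  Match 2: 'FBB'
  Match 3: 'FF'
Total matches: 3

3


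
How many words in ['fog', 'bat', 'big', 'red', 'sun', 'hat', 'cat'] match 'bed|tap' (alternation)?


Alternation 'bed|tap' matches either 'bed' or 'tap'.
Checking each word:
  'fog' -> no
  'bat' -> no
  'big' -> no
  'red' -> no
  'sun' -> no
  'hat' -> no
  'cat' -> no
Matches: []
Count: 0

0


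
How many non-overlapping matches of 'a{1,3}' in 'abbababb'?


Pattern 'a{1,3}' matches between 1 and 3 consecutive a's (greedy).
String: 'abbababb'
Finding runs of a's and applying greedy matching:
  Run at pos 0: 'a' (length 1)
  Run at pos 3: 'a' (length 1)
  Run at pos 5: 'a' (length 1)
Matches: ['a', 'a', 'a']
Count: 3

3


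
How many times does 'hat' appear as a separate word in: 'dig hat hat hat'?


Scanning each word for exact match 'hat':
  Word 1: 'dig' -> no
  Word 2: 'hat' -> MATCH
  Word 3: 'hat' -> MATCH
  Word 4: 'hat' -> MATCH
Total matches: 3

3


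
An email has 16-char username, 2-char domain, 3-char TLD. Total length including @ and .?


An email address has format: username@domain.tld
Username length: 16
'@' character: 1
Domain length: 2
'.' character: 1
TLD length: 3
Total = 16 + 1 + 2 + 1 + 3 = 23

23


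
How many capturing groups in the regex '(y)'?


To count capturing groups, count each '(' that starts a group.
Pattern: '(y)'
Walking through the pattern:
  Position 0: '(' -> group #1
Total capturing groups: 1

1


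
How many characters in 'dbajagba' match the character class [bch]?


Character class [bch] matches any of: {b, c, h}
Scanning string 'dbajagba' character by character:
  pos 0: 'd' -> no
  pos 1: 'b' -> MATCH
  pos 2: 'a' -> no
  pos 3: 'j' -> no
  pos 4: 'a' -> no
  pos 5: 'g' -> no
  pos 6: 'b' -> MATCH
  pos 7: 'a' -> no
Total matches: 2

2


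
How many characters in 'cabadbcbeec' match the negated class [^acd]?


Negated class [^acd] matches any char NOT in {a, c, d}
Scanning 'cabadbcbeec':
  pos 0: 'c' -> no (excluded)
  pos 1: 'a' -> no (excluded)
  pos 2: 'b' -> MATCH
  pos 3: 'a' -> no (excluded)
  pos 4: 'd' -> no (excluded)
  pos 5: 'b' -> MATCH
  pos 6: 'c' -> no (excluded)
  pos 7: 'b' -> MATCH
  pos 8: 'e' -> MATCH
  pos 9: 'e' -> MATCH
  pos 10: 'c' -> no (excluded)
Total matches: 5

5


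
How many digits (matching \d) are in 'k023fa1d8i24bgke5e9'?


\d matches any digit 0-9.
Scanning 'k023fa1d8i24bgke5e9':
  pos 1: '0' -> DIGIT
  pos 2: '2' -> DIGIT
  pos 3: '3' -> DIGIT
  pos 6: '1' -> DIGIT
  pos 8: '8' -> DIGIT
  pos 10: '2' -> DIGIT
  pos 11: '4' -> DIGIT
  pos 16: '5' -> DIGIT
  pos 18: '9' -> DIGIT
Digits found: ['0', '2', '3', '1', '8', '2', '4', '5', '9']
Total: 9

9


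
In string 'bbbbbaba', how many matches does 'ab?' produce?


Pattern 'ab?' matches 'a' optionally followed by 'b'.
String: 'bbbbbaba'
Scanning left to right for 'a' then checking next char:
  Match 1: 'ab' (a followed by b)
  Match 2: 'a' (a not followed by b)
Total matches: 2

2


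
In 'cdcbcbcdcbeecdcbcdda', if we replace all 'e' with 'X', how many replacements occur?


re.sub('e', 'X', text) replaces every occurrence of 'e' with 'X'.
Text: 'cdcbcbcdcbeecdcbcdda'
Scanning for 'e':
  pos 10: 'e' -> replacement #1
  pos 11: 'e' -> replacement #2
Total replacements: 2

2


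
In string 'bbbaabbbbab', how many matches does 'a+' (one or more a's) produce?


Pattern 'a+' matches one or more consecutive a's.
String: 'bbbaabbbbab'
Scanning for runs of a:
  Match 1: 'aa' (length 2)
  Match 2: 'a' (length 1)
Total matches: 2

2


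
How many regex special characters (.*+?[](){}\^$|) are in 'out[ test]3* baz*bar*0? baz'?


Regex special characters are: . * + ? [ ] ( ) { } \ ^ $ |
Scanning 'out[ test]3* baz*bar*0? baz':
  pos 3: '[' -> SPECIAL
  pos 9: ']' -> SPECIAL
  pos 11: '*' -> SPECIAL
  pos 16: '*' -> SPECIAL
  pos 20: '*' -> SPECIAL
  pos 22: '?' -> SPECIAL
Special chars found: ['[', ']', '*', '*', '*', '?']
Total: 6

6


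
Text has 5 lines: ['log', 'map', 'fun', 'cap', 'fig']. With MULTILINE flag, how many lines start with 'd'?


With MULTILINE flag, ^ matches the start of each line.
Lines: ['log', 'map', 'fun', 'cap', 'fig']
Checking which lines start with 'd':
  Line 1: 'log' -> no
  Line 2: 'map' -> no
  Line 3: 'fun' -> no
  Line 4: 'cap' -> no
  Line 5: 'fig' -> no
Matching lines: []
Count: 0

0


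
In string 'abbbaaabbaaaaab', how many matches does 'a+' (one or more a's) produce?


Pattern 'a+' matches one or more consecutive a's.
String: 'abbbaaabbaaaaab'
Scanning for runs of a:
  Match 1: 'a' (length 1)
  Match 2: 'aaa' (length 3)
  Match 3: 'aaaaa' (length 5)
Total matches: 3

3


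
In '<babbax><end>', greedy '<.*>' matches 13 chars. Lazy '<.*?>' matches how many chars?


Greedy '<.*>' tries to match as MUCH as possible.
Lazy '<.*?>' tries to match as LITTLE as possible.

String: '<babbax><end>'
Greedy '<.*>' starts at first '<' and extends to the LAST '>': '<babbax><end>' (13 chars)
Lazy '<.*?>' starts at first '<' and stops at the FIRST '>': '<babbax>' (8 chars)

8


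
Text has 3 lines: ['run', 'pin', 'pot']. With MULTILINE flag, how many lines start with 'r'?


With MULTILINE flag, ^ matches the start of each line.
Lines: ['run', 'pin', 'pot']
Checking which lines start with 'r':
  Line 1: 'run' -> MATCH
  Line 2: 'pin' -> no
  Line 3: 'pot' -> no
Matching lines: ['run']
Count: 1

1


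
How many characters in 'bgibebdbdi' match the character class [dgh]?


Character class [dgh] matches any of: {d, g, h}
Scanning string 'bgibebdbdi' character by character:
  pos 0: 'b' -> no
  pos 1: 'g' -> MATCH
  pos 2: 'i' -> no
  pos 3: 'b' -> no
  pos 4: 'e' -> no
  pos 5: 'b' -> no
  pos 6: 'd' -> MATCH
  pos 7: 'b' -> no
  pos 8: 'd' -> MATCH
  pos 9: 'i' -> no
Total matches: 3

3


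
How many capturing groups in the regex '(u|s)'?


To count capturing groups, count each '(' that starts a group.
Pattern: '(u|s)'
Walking through the pattern:
  Position 0: '(' -> group #1
Total capturing groups: 1

1


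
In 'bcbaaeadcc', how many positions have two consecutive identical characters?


Looking for consecutive identical characters in 'bcbaaeadcc':
  pos 0-1: 'b' vs 'c' -> different
  pos 1-2: 'c' vs 'b' -> different
  pos 2-3: 'b' vs 'a' -> different
  pos 3-4: 'a' vs 'a' -> MATCH ('aa')
  pos 4-5: 'a' vs 'e' -> different
  pos 5-6: 'e' vs 'a' -> different
  pos 6-7: 'a' vs 'd' -> different
  pos 7-8: 'd' vs 'c' -> different
  pos 8-9: 'c' vs 'c' -> MATCH ('cc')
Consecutive identical pairs: ['aa', 'cc']
Count: 2

2


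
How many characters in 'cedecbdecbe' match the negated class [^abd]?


Negated class [^abd] matches any char NOT in {a, b, d}
Scanning 'cedecbdecbe':
  pos 0: 'c' -> MATCH
  pos 1: 'e' -> MATCH
  pos 2: 'd' -> no (excluded)
  pos 3: 'e' -> MATCH
  pos 4: 'c' -> MATCH
  pos 5: 'b' -> no (excluded)
  pos 6: 'd' -> no (excluded)
  pos 7: 'e' -> MATCH
  pos 8: 'c' -> MATCH
  pos 9: 'b' -> no (excluded)
  pos 10: 'e' -> MATCH
Total matches: 7

7


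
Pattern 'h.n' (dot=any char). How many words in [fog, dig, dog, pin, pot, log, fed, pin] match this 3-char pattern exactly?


Pattern 'h.n' means: starts with 'h', any single char, ends with 'n'.
Checking each word (must be exactly 3 chars):
  'fog' (len=3): no
  'dig' (len=3): no
  'dog' (len=3): no
  'pin' (len=3): no
  'pot' (len=3): no
  'log' (len=3): no
  'fed' (len=3): no
  'pin' (len=3): no
Matching words: []
Total: 0

0


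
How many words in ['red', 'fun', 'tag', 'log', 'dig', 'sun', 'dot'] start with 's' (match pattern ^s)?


Pattern ^s anchors to start of word. Check which words begin with 's':
  'red' -> no
  'fun' -> no
  'tag' -> no
  'log' -> no
  'dig' -> no
  'sun' -> MATCH (starts with 's')
  'dot' -> no
Matching words: ['sun']
Count: 1

1


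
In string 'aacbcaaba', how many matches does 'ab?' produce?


Pattern 'ab?' matches 'a' optionally followed by 'b'.
String: 'aacbcaaba'
Scanning left to right for 'a' then checking next char:
  Match 1: 'a' (a not followed by b)
  Match 2: 'a' (a not followed by b)
  Match 3: 'a' (a not followed by b)
  Match 4: 'ab' (a followed by b)
  Match 5: 'a' (a not followed by b)
Total matches: 5

5


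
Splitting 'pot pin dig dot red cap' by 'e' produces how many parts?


Splitting by 'e' breaks the string at each occurrence of the separator.
Text: 'pot pin dig dot red cap'
Parts after split:
  Part 1: 'pot pin dig dot r'
  Part 2: 'd cap'
Total parts: 2

2
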